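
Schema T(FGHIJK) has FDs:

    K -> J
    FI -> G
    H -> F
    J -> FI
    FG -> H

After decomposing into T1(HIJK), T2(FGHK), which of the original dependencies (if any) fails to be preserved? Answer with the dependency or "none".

Check FI → G: no single fragment contains all of {FGI}, and the restricted closure of {FI} across the fragments never reaches {G}.
K → J is preserved.
H → F is preserved.
J → FI is preserved.
FG → H is preserved.

FI -> G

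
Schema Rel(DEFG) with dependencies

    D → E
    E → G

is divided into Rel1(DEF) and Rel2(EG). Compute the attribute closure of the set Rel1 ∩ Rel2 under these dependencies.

Rel1 ∩ Rel2 = {E}.
E → G applies, adding G
Closure: {EG}.

EG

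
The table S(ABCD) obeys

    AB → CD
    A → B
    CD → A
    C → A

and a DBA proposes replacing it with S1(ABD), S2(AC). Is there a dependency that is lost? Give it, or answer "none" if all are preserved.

AB → CD: restricted closure across fragments reaches CD.
A → B lies within S1.
CD → A: restricted closure across fragments reaches A.
C → A lies within S2.
Every dependency is enforceable on the fragments, so the decomposition is dependency-preserving.

none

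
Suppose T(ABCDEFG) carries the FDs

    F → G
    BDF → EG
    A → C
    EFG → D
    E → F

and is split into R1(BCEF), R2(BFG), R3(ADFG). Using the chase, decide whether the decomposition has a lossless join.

Chase test. Columns are ABCDEFG; row i has aⱼ where attribute j ∈ Ri, else bᵢⱼ.
Initial tableau (one row per fragment):
  row 1: b11 a2 a3 b14 a5 a6 b17
  row 2: b21 a2 b23 b24 b25 a6 a7
  row 3: a1 b32 b33 a4 b35 a6 a7
Rows 1 and 2 agree on F; apply F→G and equate their G entries.
No row becomes fully distinguished — the join is lossy.

No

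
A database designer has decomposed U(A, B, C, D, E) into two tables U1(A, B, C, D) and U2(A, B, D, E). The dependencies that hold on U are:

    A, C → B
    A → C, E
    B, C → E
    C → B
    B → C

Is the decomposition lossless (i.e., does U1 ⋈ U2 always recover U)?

Yes

Common attributes: U1 ∩ U2 = {A, B, D}.
Closure of {A, B, D}: A → C, E applies, adding C, E. So (A, B, D)⁺ = {A, B, C, D, E}.
This closure contains every attribute of U1, so U1 ∩ U2 → U1. The join is lossless.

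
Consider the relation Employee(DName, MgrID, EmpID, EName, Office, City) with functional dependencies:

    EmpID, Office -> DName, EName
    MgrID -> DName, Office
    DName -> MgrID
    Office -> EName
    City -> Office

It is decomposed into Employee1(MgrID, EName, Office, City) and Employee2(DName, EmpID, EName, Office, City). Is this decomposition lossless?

No

Common attributes: Employee1 ∩ Employee2 = {EName, Office, City}.
No dependency enlarges {EName, Office, City}, so (EName, Office, City)⁺ = {EName, Office, City}.
The closure contains neither all of Employee1 = {MgrID, EName, Office, City} nor all of Employee2 = {DName, EmpID, EName, Office, City}, so the common attributes are not a superkey of either fragment. The join is lossy.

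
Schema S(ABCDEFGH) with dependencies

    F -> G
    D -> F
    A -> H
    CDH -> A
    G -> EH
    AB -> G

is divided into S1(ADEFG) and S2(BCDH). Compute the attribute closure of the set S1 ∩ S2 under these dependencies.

S1 ∩ S2 = {D}.
D → F applies, adding F
F → G applies, adding G
G → EH applies, adding EH
Closure: {DEFGH}.

DEFGH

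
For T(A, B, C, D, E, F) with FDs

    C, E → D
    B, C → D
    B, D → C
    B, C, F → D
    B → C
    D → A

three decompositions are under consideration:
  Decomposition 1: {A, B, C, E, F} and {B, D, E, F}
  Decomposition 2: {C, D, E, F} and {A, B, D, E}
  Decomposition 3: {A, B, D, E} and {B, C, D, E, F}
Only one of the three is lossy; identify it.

Decomposition 1: common = {B, E, F}, closure = {A, B, C, D, E, F} → lossless.
Decomposition 2: common = {D, E}, closure = {A, D, E} → lossy.
Decomposition 3: common = {B, D, E}, closure = {A, B, C, D, E} → lossless.

Decomposition 2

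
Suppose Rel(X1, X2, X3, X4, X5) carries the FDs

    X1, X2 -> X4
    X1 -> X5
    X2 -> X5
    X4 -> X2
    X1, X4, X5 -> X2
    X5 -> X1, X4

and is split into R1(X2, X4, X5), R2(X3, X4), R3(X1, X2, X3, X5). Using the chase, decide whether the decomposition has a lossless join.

Yes

Chase test. Columns are X1, X2, X3, X4, X5; row i has aⱼ where attribute j ∈ Ri, else bᵢⱼ.
Initial tableau (one row per fragment):
  row 1: b11 a2 b13 a4 a5
  row 2: b21 b22 a3 a4 b25
  row 3: a1 a2 a3 b34 a5
Rows 1 and 2 agree on X4; apply X4→X2 and equate their X2 entries.
Rows 1 and 3 agree on X5; apply X5→X1, X4 and equate their X1, X4 entries.
Rows 1 and 2 agree on X2; apply X2→X5 and equate their X5 entries.
Rows 1 and 2 agree on X5; apply X5→X1, X4 and equate their X1, X4 entries.
Row 2 is now all distinguished symbols — the join is lossless.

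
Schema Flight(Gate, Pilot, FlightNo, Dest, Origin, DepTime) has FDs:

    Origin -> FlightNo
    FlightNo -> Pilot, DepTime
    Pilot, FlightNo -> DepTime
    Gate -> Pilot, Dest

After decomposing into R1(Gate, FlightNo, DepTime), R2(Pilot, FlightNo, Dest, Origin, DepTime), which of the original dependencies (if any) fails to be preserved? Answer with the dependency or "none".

Check Gate → Pilot, Dest: no single fragment contains all of {Gate, Pilot, Dest}, and the restricted closure of {Gate} across the fragments never reaches {Pilot, Dest}.
Origin → FlightNo is preserved.
FlightNo → Pilot, DepTime is preserved.
Pilot, FlightNo → DepTime is preserved.

Gate -> Pilot, Dest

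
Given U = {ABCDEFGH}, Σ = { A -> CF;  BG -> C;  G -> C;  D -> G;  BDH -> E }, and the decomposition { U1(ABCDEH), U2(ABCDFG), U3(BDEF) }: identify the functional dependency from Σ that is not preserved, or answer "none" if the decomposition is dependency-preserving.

A → CF lies within U2.
BG → C lies within U2.
G → C lies within U2.
D → G lies within U2.
BDH → E lies within U1.
Every dependency is enforceable on the fragments, so the decomposition is dependency-preserving.

none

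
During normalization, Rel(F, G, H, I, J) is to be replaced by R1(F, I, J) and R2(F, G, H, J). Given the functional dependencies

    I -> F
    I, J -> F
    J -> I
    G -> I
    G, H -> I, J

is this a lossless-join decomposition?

Common attributes: R1 ∩ R2 = {F, J}.
Closure of {F, J}: J → I applies, adding I. So (F, J)⁺ = {F, I, J}.
This closure contains every attribute of R1, so R1 ∩ R2 → R1. The join is lossless.

Yes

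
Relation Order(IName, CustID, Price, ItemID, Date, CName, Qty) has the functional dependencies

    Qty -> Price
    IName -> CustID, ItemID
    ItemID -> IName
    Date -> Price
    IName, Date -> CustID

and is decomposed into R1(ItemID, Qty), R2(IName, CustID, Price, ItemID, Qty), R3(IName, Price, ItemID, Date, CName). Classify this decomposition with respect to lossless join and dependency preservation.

lossy but dependency-preserving

Lossless test (chase): Rows 1 and 2 agree on Qty; apply Qty→Price and equate their Price entries. Rows 2 and 3 agree on IName; apply IName→CustID, ItemID and equate their CustID, ItemID entries. Rows 1 and 2 agree on ItemID; apply ItemID→IName and equate their IName entries. Rows 1 and 2 agree on IName; apply IName→CustID, ItemID and equate their CustID, ItemID entries. No row becomes fully distinguished — the join is lossy.
Dependency preservation: IName, Date → CustID is not contained in any single fragment, but the restricted closure of its left-hand side across the fragments still reaches the right-hand side; the remaining FDs each lie inside some fragment. All dependencies are preserved.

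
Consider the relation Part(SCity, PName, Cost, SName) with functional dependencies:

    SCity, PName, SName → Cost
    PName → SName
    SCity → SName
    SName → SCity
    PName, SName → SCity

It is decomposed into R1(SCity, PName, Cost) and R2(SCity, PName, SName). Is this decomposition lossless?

Yes

Common attributes: R1 ∩ R2 = {SCity, PName}.
Closure of {SCity, PName}: PName → SName applies, adding SName; SCity, PName, SName → Cost applies, adding Cost. So (SCity, PName)⁺ = {SCity, PName, Cost, SName}.
This closure contains every attribute of R1, so R1 ∩ R2 → R1. The join is lossless.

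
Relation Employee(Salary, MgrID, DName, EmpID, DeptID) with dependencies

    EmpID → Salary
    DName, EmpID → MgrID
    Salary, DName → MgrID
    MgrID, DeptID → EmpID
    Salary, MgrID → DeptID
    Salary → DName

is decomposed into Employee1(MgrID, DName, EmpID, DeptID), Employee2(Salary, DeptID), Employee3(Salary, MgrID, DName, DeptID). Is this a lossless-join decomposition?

Chase test. Columns are Salary, MgrID, DName, EmpID, DeptID; row i has aⱼ where attribute j ∈ Employeei, else bᵢⱼ.
Initial tableau (one row per fragment):
  row 1: b11 a2 a3 a4 a5
  row 2: a1 b22 b23 b24 a5
  row 3: a1 a2 a3 b34 a5
Rows 1 and 3 agree on MgrID, DeptID; apply MgrID, DeptID→EmpID and equate their EmpID entries.
Rows 2 and 3 agree on Salary; apply Salary→DName and equate their DName entries.
Rows 1 and 3 agree on EmpID; apply EmpID→Salary and equate their Salary entries.
Rows 1 and 2 agree on Salary, DName; apply Salary, DName→MgrID and equate their MgrID entries.
Rows 1 and 2 agree on MgrID, DeptID; apply MgrID, DeptID→EmpID and equate their EmpID entries.
Row 1 is now all distinguished symbols — the join is lossless.

Yes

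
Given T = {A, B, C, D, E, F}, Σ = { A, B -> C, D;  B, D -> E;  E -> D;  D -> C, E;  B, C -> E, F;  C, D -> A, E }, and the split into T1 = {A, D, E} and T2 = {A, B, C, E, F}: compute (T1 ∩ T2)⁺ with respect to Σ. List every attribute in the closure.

A, C, D, E

T1 ∩ T2 = {A, E}.
E → D applies, adding D
D → C, E applies, adding C
Closure: {A, C, D, E}.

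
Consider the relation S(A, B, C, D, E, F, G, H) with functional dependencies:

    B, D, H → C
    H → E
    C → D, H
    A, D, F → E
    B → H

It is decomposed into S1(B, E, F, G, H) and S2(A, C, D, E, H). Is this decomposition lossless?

No

Common attributes: S1 ∩ S2 = {E, H}.
No dependency enlarges {E, H}, so (E, H)⁺ = {E, H}.
The closure contains neither all of S1 = {B, E, F, G, H} nor all of S2 = {A, C, D, E, H}, so the common attributes are not a superkey of either fragment. The join is lossy.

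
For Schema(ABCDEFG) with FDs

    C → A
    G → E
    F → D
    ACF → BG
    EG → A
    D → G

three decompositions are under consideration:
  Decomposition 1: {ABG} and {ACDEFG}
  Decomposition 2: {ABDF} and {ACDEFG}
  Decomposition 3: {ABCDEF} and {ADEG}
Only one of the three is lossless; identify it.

Decomposition 1: common = {AG}, closure = {AEG} → lossy.
Decomposition 2: common = {ADF}, closure = {ADEFG} → lossy.
Decomposition 3: common = {ADE}, closure = {ADEG} → lossless.

Decomposition 3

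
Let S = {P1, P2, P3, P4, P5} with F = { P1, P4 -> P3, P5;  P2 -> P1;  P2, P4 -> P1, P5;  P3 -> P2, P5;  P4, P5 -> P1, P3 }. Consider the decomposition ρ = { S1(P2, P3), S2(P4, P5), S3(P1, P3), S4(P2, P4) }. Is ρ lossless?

No

Chase test. Columns are P1, P2, P3, P4, P5; row i has aⱼ where attribute j ∈ Si, else bᵢⱼ.
Initial tableau (one row per fragment):
  row 1: b11 a2 a3 b14 b15
  row 2: b21 b22 b23 a4 a5
  row 3: a1 b32 a3 b34 b35
  row 4: b41 a2 b43 a4 b45
Rows 1 and 4 agree on P2; apply P2→P1 and equate their P1 entries.
Rows 1 and 3 agree on P3; apply P3→P2, P5 and equate their P2, P5 entries.
Rows 1 and 3 agree on P2; apply P2→P1 and equate their P1 entries.
No row becomes fully distinguished — the join is lossy.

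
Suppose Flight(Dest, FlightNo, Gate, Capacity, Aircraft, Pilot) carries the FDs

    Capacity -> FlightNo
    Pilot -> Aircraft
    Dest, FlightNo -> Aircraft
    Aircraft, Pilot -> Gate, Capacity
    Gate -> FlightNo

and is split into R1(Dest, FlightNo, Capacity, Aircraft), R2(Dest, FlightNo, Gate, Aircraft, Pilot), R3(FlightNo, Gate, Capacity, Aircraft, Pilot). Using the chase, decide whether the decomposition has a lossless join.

Chase test. Columns are Dest, FlightNo, Gate, Capacity, Aircraft, Pilot; row i has aⱼ where attribute j ∈ Ri, else bᵢⱼ.
Initial tableau (one row per fragment):
  row 1: a1 a2 b13 a4 a5 b16
  row 2: a1 a2 a3 b24 a5 a6
  row 3: b31 a2 a3 a4 a5 a6
Rows 2 and 3 agree on Aircraft, Pilot; apply Aircraft, Pilot→Gate, Capacity and equate their Gate, Capacity entries.
Row 2 is now all distinguished symbols — the join is lossless.

Yes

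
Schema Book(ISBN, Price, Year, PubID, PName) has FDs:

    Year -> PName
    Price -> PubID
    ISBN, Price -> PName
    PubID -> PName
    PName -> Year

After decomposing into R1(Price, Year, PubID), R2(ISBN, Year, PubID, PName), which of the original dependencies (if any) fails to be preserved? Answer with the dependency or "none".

none

Year → PName lies within R2.
Price → PubID lies within R1.
ISBN, Price → PName: restricted closure across fragments reaches PName.
PubID → PName lies within R2.
PName → Year lies within R2.
Every dependency is enforceable on the fragments, so the decomposition is dependency-preserving.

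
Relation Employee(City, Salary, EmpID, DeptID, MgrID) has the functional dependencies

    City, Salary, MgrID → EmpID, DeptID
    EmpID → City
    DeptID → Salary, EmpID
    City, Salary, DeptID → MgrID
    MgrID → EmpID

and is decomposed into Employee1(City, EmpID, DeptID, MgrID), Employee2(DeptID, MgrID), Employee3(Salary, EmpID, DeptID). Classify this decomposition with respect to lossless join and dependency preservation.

lossless but not dependency-preserving

Lossless test (chase): Rows 1 and 3 agree on EmpID; apply EmpID→City and equate their City entries. Rows 1 and 2 agree on DeptID; apply DeptID→Salary, EmpID and equate their Salary, EmpID entries. Rows 1 and 3 agree on DeptID; apply DeptID→Salary, EmpID and equate their Salary, EmpID entries. Rows 1 and 3 agree on City, Salary, DeptID; apply City, Salary, DeptID→MgrID and equate their MgrID entries. Rows 1 and 2 agree on EmpID; apply EmpID→City and equate their City entries. Row 1 is now all distinguished symbols — the join is lossless.
Dependency preservation: the restricted closure of {City, Salary, MgrID} across the fragments never reaches {EmpID, DeptID}, so City, Salary, MgrID → EmpID, DeptID cannot be enforced without a join — not preserved.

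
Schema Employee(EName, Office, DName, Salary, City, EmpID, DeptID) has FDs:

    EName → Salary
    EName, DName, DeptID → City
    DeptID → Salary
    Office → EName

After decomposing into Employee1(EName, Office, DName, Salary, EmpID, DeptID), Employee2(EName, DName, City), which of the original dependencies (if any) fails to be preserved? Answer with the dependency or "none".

Check EName, DName, DeptID → City: no single fragment contains all of {EName, DName, City, DeptID}, and the restricted closure of {EName, DName, DeptID} across the fragments never reaches {City}.
EName → Salary is preserved.
DeptID → Salary is preserved.
Office → EName is preserved.

EName, DName, DeptID → City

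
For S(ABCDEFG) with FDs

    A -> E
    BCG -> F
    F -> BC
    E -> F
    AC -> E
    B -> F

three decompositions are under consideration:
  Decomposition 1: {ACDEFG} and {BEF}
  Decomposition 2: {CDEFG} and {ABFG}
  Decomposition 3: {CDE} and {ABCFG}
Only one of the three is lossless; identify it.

Decomposition 1: common = {EF}, closure = {BCEF} → lossless.
Decomposition 2: common = {FG}, closure = {BCFG} → lossy.
Decomposition 3: common = {C}, closure = {C} → lossy.

Decomposition 1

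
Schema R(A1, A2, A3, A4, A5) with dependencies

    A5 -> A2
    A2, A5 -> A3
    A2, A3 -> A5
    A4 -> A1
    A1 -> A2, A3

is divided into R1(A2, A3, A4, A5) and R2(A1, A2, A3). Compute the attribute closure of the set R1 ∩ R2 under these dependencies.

R1 ∩ R2 = {A2, A3}.
A2, A3 → A5 applies, adding A5
Closure: {A2, A3, A5}.

A2, A3, A5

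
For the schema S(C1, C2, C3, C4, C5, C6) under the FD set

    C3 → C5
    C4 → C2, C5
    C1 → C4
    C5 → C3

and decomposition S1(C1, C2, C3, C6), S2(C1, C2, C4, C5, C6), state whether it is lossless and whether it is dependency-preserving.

Lossless test: (C1, C2, C6)⁺ = {C1, C2, C3, C4, C5, C6}, which contains all of one fragment — lossless.
Dependency preservation: the restricted closure of {C3} across the fragments never reaches {C5}, so C3 → C5 cannot be enforced without a join — not preserved.

lossless but not dependency-preserving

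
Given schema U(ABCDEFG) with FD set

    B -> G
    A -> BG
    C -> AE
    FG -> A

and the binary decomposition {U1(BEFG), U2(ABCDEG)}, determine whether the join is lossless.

No

Common attributes: U1 ∩ U2 = {BEG}.
No dependency enlarges {BEG}, so (BEG)⁺ = {BEG}.
The closure contains neither all of U1 = {BEFG} nor all of U2 = {ABCDEG}, so the common attributes are not a superkey of either fragment. The join is lossy.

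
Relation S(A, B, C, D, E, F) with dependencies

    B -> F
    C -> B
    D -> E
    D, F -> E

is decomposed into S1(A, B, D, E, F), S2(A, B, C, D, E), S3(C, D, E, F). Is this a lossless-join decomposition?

Chase test. Columns are A, B, C, D, E, F; row i has aⱼ where attribute j ∈ Si, else bᵢⱼ.
Initial tableau (one row per fragment):
  row 1: a1 a2 b13 a4 a5 a6
  row 2: a1 a2 a3 a4 a5 b26
  row 3: b31 b32 a3 a4 a5 a6
Rows 1 and 2 agree on B; apply B→F and equate their F entries.
Rows 2 and 3 agree on C; apply C→B and equate their B entries.
Row 2 is now all distinguished symbols — the join is lossless.

Yes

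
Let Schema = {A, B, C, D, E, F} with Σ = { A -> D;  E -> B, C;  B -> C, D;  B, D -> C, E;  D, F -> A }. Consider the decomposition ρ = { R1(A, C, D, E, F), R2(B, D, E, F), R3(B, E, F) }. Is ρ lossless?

Yes

Chase test. Columns are A, B, C, D, E, F; row i has aⱼ where attribute j ∈ Ri, else bᵢⱼ.
Initial tableau (one row per fragment):
  row 1: a1 b12 a3 a4 a5 a6
  row 2: b21 a2 b23 a4 a5 a6
  row 3: b31 a2 b33 b34 a5 a6
Rows 1 and 2 agree on E; apply E→B, C and equate their B, C entries.
Rows 1 and 3 agree on E; apply E→B, C and equate their B, C entries.
Rows 1 and 3 agree on B; apply B→C, D and equate their C, D entries.
Rows 1 and 2 agree on D, F; apply D, F→A and equate their A entries.
Rows 1 and 3 agree on D, F; apply D, F→A and equate their A entries.
Row 1 is now all distinguished symbols — the join is lossless.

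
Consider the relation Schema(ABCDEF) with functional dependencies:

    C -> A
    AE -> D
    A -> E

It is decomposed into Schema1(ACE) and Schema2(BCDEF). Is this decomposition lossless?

Yes

Common attributes: Schema1 ∩ Schema2 = {CE}.
Closure of {CE}: C → A applies, adding A; AE → D applies, adding D. So (CE)⁺ = {ACDE}.
This closure contains every attribute of Schema1, so Schema1 ∩ Schema2 → Schema1. The join is lossless.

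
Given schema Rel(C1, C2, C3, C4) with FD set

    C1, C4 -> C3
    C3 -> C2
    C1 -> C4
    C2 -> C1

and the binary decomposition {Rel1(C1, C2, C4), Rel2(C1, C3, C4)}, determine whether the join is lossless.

Common attributes: Rel1 ∩ Rel2 = {C1, C4}.
Closure of {C1, C4}: C1, C4 → C3 applies, adding C3; C3 → C2 applies, adding C2. So (C1, C4)⁺ = {C1, C2, C3, C4}.
This closure contains every attribute of Rel1, so Rel1 ∩ Rel2 → Rel1. The join is lossless.

Yes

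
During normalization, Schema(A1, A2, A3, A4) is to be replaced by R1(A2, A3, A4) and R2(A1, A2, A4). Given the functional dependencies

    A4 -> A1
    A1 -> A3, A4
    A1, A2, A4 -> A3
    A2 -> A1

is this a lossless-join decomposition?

Yes

Common attributes: R1 ∩ R2 = {A2, A4}.
Closure of {A2, A4}: A4 → A1 applies, adding A1; A1 → A3, A4 applies, adding A3. So (A2, A4)⁺ = {A1, A2, A3, A4}.
This closure contains every attribute of R1, so R1 ∩ R2 → R1. The join is lossless.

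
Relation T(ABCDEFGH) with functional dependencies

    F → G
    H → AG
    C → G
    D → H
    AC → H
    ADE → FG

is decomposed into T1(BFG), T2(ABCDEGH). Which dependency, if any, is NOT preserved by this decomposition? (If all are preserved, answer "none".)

ADE → FG

Check ADE → FG: no single fragment contains all of {ADEFG}, and the restricted closure of {ADE} across the fragments never reaches {FG}.
F → G is preserved.
H → AG is preserved.
C → G is preserved.
D → H is preserved.
AC → H is preserved.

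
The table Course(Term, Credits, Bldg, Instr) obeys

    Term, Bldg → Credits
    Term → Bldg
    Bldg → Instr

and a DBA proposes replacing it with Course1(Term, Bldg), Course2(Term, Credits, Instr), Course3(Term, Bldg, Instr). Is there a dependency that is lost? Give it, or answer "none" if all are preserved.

Term, Bldg → Credits: restricted closure across fragments reaches Credits.
Term → Bldg lies within Course1.
Bldg → Instr lies within Course3.
Every dependency is enforceable on the fragments, so the decomposition is dependency-preserving.

none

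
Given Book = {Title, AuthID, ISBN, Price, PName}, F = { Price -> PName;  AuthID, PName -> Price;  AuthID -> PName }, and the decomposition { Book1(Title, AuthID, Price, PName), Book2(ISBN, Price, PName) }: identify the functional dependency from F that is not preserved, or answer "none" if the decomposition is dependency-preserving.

Price → PName lies within Book1.
AuthID, PName → Price lies within Book1.
AuthID → PName lies within Book1.
Every dependency is enforceable on the fragments, so the decomposition is dependency-preserving.

none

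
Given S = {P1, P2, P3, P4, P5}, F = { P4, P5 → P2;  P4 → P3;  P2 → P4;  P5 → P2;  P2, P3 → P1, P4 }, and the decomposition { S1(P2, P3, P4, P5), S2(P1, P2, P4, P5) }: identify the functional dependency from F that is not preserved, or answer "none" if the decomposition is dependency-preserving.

none

P4, P5 → P2 lies within S1.
P4 → P3 lies within S1.
P2 → P4 lies within S1.
P5 → P2 lies within S1.
P2, P3 → P1, P4: restricted closure across fragments reaches P1, P4.
Every dependency is enforceable on the fragments, so the decomposition is dependency-preserving.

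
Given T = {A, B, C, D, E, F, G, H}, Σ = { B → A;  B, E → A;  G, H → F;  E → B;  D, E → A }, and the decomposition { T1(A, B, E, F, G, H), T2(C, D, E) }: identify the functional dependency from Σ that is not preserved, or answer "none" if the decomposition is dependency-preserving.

none

B → A lies within T1.
B, E → A lies within T1.
G, H → F lies within T1.
E → B lies within T1.
D, E → A: restricted closure across fragments reaches A.
Every dependency is enforceable on the fragments, so the decomposition is dependency-preserving.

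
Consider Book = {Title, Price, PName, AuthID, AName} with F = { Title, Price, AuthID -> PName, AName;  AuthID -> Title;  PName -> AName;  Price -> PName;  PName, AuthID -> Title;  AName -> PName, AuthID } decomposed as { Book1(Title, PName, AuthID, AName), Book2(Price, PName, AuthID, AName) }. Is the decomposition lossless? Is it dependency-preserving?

lossless and dependency-preserving

Lossless test: (PName, AuthID, AName)⁺ = {Title, PName, AuthID, AName}, which contains all of one fragment — lossless.
Dependency preservation: Title, Price, AuthID → PName, AName is not contained in any single fragment, but the restricted closure of its left-hand side across the fragments still reaches the right-hand side; the remaining FDs each lie inside some fragment. All dependencies are preserved.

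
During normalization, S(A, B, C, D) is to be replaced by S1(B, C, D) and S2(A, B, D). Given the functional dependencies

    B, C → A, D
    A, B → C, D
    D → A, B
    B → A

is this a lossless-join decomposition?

Yes

Common attributes: S1 ∩ S2 = {B, D}.
Closure of {B, D}: D → A, B applies, adding A; A, B → C, D applies, adding C. So (B, D)⁺ = {A, B, C, D}.
This closure contains every attribute of S1, so S1 ∩ S2 → S1. The join is lossless.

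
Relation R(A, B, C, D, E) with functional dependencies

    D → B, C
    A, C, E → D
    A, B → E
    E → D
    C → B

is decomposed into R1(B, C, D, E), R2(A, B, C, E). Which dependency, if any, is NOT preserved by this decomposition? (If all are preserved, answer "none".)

D → B, C lies within R1.
A, C, E → D: restricted closure across fragments reaches D.
A, B → E lies within R2.
E → D lies within R1.
C → B lies within R1.
Every dependency is enforceable on the fragments, so the decomposition is dependency-preserving.

none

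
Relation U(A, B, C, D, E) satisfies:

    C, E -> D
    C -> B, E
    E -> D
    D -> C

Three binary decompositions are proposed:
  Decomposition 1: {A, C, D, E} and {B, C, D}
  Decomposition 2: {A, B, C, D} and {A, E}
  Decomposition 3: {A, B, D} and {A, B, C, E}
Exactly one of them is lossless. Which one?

Decomposition 1: common = {C, D}, closure = {B, C, D, E} → lossless.
Decomposition 2: common = {A}, closure = {A} → lossy.
Decomposition 3: common = {A, B}, closure = {A, B} → lossy.

Decomposition 1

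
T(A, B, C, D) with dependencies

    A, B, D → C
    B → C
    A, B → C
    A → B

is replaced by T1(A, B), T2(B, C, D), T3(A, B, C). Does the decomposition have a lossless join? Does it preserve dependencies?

Lossless test (chase): Rows 1 and 2 agree on B; apply B→C and equate their C entries. No row becomes fully distinguished — the join is lossy.
Dependency preservation: A, B, D → C is not contained in any single fragment, but the restricted closure of its left-hand side across the fragments still reaches the right-hand side; the remaining FDs each lie inside some fragment. All dependencies are preserved.

lossy but dependency-preserving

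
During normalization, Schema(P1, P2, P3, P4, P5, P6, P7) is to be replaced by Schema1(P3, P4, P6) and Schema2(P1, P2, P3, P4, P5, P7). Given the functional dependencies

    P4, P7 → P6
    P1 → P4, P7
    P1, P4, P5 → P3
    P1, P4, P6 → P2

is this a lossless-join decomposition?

No

Common attributes: Schema1 ∩ Schema2 = {P3, P4}.
No dependency enlarges {P3, P4}, so (P3, P4)⁺ = {P3, P4}.
The closure contains neither all of Schema1 = {P3, P4, P6} nor all of Schema2 = {P1, P2, P3, P4, P5, P7}, so the common attributes are not a superkey of either fragment. The join is lossy.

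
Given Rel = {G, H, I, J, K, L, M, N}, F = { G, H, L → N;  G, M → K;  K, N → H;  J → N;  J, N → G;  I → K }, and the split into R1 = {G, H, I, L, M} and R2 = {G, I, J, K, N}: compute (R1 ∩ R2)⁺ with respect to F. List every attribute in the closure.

R1 ∩ R2 = {G, I}.
I → K applies, adding K
Closure: {G, I, K}.

G, I, K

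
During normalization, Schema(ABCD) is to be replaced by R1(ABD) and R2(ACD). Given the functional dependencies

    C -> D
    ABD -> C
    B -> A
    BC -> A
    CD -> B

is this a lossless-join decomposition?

Common attributes: R1 ∩ R2 = {AD}.
No dependency enlarges {AD}, so (AD)⁺ = {AD}.
The closure contains neither all of R1 = {ABD} nor all of R2 = {ACD}, so the common attributes are not a superkey of either fragment. The join is lossy.

No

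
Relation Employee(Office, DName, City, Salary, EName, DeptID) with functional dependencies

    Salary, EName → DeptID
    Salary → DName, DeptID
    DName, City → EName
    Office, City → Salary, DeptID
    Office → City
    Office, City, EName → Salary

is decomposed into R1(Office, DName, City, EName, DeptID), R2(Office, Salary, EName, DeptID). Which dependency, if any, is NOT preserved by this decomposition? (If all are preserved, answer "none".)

Check Salary → DName, DeptID: no single fragment contains all of {DName, Salary, DeptID}, and the restricted closure of {Salary} across the fragments never reaches {DName, DeptID}.
Salary, EName → DeptID is preserved.
DName, City → EName is preserved.
Office, City → Salary, DeptID is preserved.
Office → City is preserved.
Office, City, EName → Salary is preserved.

Salary → DName, DeptID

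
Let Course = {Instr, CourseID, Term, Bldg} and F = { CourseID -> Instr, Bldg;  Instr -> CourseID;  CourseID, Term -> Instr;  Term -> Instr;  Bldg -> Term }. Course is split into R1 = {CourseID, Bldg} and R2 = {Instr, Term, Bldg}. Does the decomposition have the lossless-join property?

Yes

Common attributes: R1 ∩ R2 = {Bldg}.
Closure of {Bldg}: Bldg → Term applies, adding Term; Term → Instr applies, adding Instr; Instr → CourseID applies, adding CourseID. So (Bldg)⁺ = {Instr, CourseID, Term, Bldg}.
This closure contains every attribute of R1, so R1 ∩ R2 → R1. The join is lossless.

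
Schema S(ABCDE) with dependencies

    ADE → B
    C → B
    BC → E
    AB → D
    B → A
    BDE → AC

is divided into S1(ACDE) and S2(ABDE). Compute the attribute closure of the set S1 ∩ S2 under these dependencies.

S1 ∩ S2 = {ADE}.
ADE → B applies, adding B
BDE → AC applies, adding C
Closure: {ABCDE}.

ABCDE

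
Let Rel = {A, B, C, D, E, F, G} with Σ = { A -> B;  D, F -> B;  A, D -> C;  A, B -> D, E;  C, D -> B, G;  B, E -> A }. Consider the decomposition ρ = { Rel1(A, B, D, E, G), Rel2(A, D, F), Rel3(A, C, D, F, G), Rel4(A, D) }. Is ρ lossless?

Chase test. Columns are A, B, C, D, E, F, G; row i has aⱼ where attribute j ∈ Reli, else bᵢⱼ.
Initial tableau (one row per fragment):
  row 1: a1 a2 b13 a4 a5 b16 a7
  row 2: a1 b22 b23 a4 b25 a6 b27
  row 3: a1 b32 a3 a4 b35 a6 a7
  row 4: a1 b42 b43 a4 b45 b46 b47
Rows 1 and 2 agree on A; apply A→B and equate their B entries.
Rows 1 and 3 agree on A; apply A→B and equate their B entries.
Rows 1 and 4 agree on A; apply A→B and equate their B entries.
Rows 1 and 2 agree on A, D; apply A, D→C and equate their C entries.
Rows 1 and 3 agree on A, D; apply A, D→C and equate their C entries.
Rows 1 and 4 agree on A, D; apply A, D→C and equate their C entries.
Rows 1 and 2 agree on A, B; apply A, B→D, E and equate their D, E entries.
Rows 1 and 3 agree on A, B; apply A, B→D, E and equate their D, E entries.
Rows 1 and 4 agree on A, B; apply A, B→D, E and equate their D, E entries.
Rows 1 and 2 agree on C, D; apply C, D→B, G and equate their B, G entries.
Rows 1 and 4 agree on C, D; apply C, D→B, G and equate their B, G entries.
Row 2 is now all distinguished symbols — the join is lossless.

Yes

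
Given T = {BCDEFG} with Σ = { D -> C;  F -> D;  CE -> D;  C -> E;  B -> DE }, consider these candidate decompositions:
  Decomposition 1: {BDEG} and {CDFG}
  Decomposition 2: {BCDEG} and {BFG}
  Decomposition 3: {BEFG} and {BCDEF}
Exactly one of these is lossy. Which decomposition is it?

Decomposition 1

Decomposition 1: common = {DG}, closure = {CDEG} → lossy.
Decomposition 2: common = {BG}, closure = {BCDEG} → lossless.
Decomposition 3: common = {BEF}, closure = {BCDEF} → lossless.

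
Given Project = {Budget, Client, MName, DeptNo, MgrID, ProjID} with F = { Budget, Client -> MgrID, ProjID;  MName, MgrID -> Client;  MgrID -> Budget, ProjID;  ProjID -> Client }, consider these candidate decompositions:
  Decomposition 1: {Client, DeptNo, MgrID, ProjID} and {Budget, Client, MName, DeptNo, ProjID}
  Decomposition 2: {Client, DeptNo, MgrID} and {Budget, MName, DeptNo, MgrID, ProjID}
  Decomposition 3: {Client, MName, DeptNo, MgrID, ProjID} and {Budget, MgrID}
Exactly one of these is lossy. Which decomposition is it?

Decomposition 1

Decomposition 1: common = {Client, DeptNo, ProjID}, closure = {Client, DeptNo, ProjID} → lossy.
Decomposition 2: common = {DeptNo, MgrID}, closure = {Budget, Client, DeptNo, MgrID, ProjID} → lossless.
Decomposition 3: common = {MgrID}, closure = {Budget, Client, MgrID, ProjID} → lossless.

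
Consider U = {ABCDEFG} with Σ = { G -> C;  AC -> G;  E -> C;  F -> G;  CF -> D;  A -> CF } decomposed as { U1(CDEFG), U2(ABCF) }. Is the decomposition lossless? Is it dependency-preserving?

Lossless test: (CF)⁺ = {CDFG}, which is a superkey of neither fragment — lossy.
Dependency preservation: AC → G is not contained in any single fragment, but the restricted closure of its left-hand side across the fragments still reaches the right-hand side; the remaining FDs each lie inside some fragment. All dependencies are preserved.

lossy but dependency-preserving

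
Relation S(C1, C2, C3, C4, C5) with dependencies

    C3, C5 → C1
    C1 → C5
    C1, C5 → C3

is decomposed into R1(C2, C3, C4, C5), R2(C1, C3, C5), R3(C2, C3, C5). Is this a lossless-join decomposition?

Yes

Chase test. Columns are C1, C2, C3, C4, C5; row i has aⱼ where attribute j ∈ Ri, else bᵢⱼ.
Initial tableau (one row per fragment):
  row 1: b11 a2 a3 a4 a5
  row 2: a1 b22 a3 b24 a5
  row 3: b31 a2 a3 b34 a5
Rows 1 and 2 agree on C3, C5; apply C3, C5→C1 and equate their C1 entries.
Rows 1 and 3 agree on C3, C5; apply C3, C5→C1 and equate their C1 entries.
Row 1 is now all distinguished symbols — the join is lossless.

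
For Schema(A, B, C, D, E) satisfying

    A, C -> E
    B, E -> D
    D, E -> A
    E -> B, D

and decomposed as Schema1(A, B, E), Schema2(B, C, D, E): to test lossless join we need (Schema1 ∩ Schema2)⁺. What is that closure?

A, B, D, E

Schema1 ∩ Schema2 = {B, E}.
B, E → D applies, adding D
D, E → A applies, adding A
Closure: {A, B, D, E}.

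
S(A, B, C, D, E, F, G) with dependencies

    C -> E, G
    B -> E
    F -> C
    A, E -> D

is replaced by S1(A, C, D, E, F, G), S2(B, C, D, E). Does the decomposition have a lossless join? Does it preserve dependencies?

Lossless test: (C, D, E)⁺ = {C, D, E, G}, which is a superkey of neither fragment — lossy.
Dependency preservation: every FD's attributes lie within a single fragment, so each can be enforced locally — preserved.

lossy but dependency-preserving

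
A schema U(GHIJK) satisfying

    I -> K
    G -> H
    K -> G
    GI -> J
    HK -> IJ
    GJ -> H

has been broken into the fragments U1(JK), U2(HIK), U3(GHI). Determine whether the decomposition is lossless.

Yes

Chase test. Columns are GHIJK; row i has aⱼ where attribute j ∈ Ui, else bᵢⱼ.
Initial tableau (one row per fragment):
  row 1: b11 b12 b13 a4 a5
  row 2: b21 a2 a3 b24 a5
  row 3: a1 a2 a3 b34 b35
Rows 2 and 3 agree on I; apply I→K and equate their K entries.
Rows 1 and 2 agree on K; apply K→G and equate their G entries.
Rows 1 and 3 agree on K; apply K→G and equate their G entries.
Rows 2 and 3 agree on GI; apply GI→J and equate their J entries.
Rows 1 and 2 agree on G; apply G→H and equate their H entries.
Rows 1 and 2 agree on HK; apply HK→IJ and equate their IJ entries.
Row 1 is now all distinguished symbols — the join is lossless.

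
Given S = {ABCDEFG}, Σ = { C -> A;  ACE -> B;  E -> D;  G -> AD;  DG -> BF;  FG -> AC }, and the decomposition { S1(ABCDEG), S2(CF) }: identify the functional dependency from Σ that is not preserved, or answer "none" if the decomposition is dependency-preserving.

DG -> BF

Check DG → BF: no single fragment contains all of {BDFG}, and the restricted closure of {DG} across the fragments never reaches {BF}.
C → A is preserved.
ACE → B is preserved.
E → D is preserved.
G → AD is preserved.
FG → AC is preserved.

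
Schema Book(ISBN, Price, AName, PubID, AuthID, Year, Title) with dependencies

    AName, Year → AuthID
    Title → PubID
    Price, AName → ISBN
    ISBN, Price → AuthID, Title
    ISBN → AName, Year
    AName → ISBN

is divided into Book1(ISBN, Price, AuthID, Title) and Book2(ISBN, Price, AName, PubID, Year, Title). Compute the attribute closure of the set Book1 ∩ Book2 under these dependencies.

ISBN, Price, AName, PubID, AuthID, Year, Title

Book1 ∩ Book2 = {ISBN, Price, Title}.
Title → PubID applies, adding PubID
ISBN, Price → AuthID, Title applies, adding AuthID
ISBN → AName, Year applies, adding AName, Year
Closure: {ISBN, Price, AName, PubID, AuthID, Year, Title}.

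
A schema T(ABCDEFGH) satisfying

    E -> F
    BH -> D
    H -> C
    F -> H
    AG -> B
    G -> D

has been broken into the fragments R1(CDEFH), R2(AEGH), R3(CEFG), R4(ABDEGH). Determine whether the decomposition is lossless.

Chase test. Columns are ABCDEFGH; row i has aⱼ where attribute j ∈ Ri, else bᵢⱼ.
Initial tableau (one row per fragment):
  row 1: b11 b12 a3 a4 a5 a6 b17 a8
  row 2: a1 b22 b23 b24 a5 b26 a7 a8
  row 3: b31 b32 a3 b34 a5 a6 a7 b38
  row 4: a1 a2 b43 a4 a5 b46 a7 a8
Rows 1 and 2 agree on E; apply E→F and equate their F entries.
Rows 1 and 4 agree on E; apply E→F and equate their F entries.
Rows 1 and 2 agree on H; apply H→C and equate their C entries.
Rows 1 and 4 agree on H; apply H→C and equate their C entries.
Rows 1 and 3 agree on F; apply F→H and equate their H entries.
Rows 2 and 4 agree on AG; apply AG→B and equate their B entries.
Rows 2 and 3 agree on G; apply G→D and equate their D entries.
Rows 2 and 4 agree on G; apply G→D and equate their D entries.
Row 2 is now all distinguished symbols — the join is lossless.

Yes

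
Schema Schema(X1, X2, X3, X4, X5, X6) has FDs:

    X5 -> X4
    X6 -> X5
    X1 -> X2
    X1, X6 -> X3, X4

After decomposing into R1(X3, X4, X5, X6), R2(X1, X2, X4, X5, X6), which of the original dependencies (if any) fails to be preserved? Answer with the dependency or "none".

X1, X6 -> X3, X4

Check X1, X6 → X3, X4: no single fragment contains all of {X1, X3, X4, X6}, and the restricted closure of {X1, X6} across the fragments never reaches {X3, X4}.
X5 → X4 is preserved.
X6 → X5 is preserved.
X1 → X2 is preserved.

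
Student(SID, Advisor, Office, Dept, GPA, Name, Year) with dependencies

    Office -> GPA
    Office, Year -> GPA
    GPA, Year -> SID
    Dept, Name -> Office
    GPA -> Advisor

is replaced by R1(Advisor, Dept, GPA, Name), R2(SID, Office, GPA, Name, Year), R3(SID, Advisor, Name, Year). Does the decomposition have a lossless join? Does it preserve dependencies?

lossy and not dependency-preserving

Lossless test (chase): Rows 1 and 2 agree on GPA; apply GPA→Advisor and equate their Advisor entries. No row becomes fully distinguished — the join is lossy.
Dependency preservation: the restricted closure of {Dept, Name} across the fragments never reaches {Office}, so Dept, Name → Office cannot be enforced without a join — not preserved.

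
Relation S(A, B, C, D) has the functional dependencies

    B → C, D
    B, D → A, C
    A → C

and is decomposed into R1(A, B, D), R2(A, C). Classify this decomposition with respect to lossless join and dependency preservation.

lossless and dependency-preserving

Lossless test: (A)⁺ = {A, C}, which contains all of one fragment — lossless.
Dependency preservation: B → C, D; B, D → A, C are not contained in any single fragment, but the restricted closure of each left-hand side across the fragments still reaches the right-hand side; the remaining FDs each lie inside some fragment. All dependencies are preserved.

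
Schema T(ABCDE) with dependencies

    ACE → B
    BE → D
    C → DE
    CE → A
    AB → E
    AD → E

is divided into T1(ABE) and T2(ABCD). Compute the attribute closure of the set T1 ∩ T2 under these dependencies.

ABDE

T1 ∩ T2 = {AB}.
AB → E applies, adding E
BE → D applies, adding D
Closure: {ABDE}.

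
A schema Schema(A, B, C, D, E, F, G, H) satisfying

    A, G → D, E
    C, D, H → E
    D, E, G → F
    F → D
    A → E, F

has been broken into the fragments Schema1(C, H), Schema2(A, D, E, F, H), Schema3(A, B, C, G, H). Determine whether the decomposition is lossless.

Yes

Chase test. Columns are A, B, C, D, E, F, G, H; row i has aⱼ where attribute j ∈ Schemai, else bᵢⱼ.
Initial tableau (one row per fragment):
  row 1: b11 b12 a3 b14 b15 b16 b17 a8
  row 2: a1 b22 b23 a4 a5 a6 b27 a8
  row 3: a1 a2 a3 b34 b35 b36 a7 a8
Rows 2 and 3 agree on A; apply A→E, F and equate their E, F entries.
Rows 2 and 3 agree on F; apply F→D and equate their D entries.
Row 3 is now all distinguished symbols — the join is lossless.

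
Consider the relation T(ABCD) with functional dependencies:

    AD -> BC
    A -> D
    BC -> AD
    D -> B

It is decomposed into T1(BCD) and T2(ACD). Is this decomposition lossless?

Common attributes: T1 ∩ T2 = {CD}.
Closure of {CD}: D → B applies, adding B; BC → AD applies, adding A. So (CD)⁺ = {ABCD}.
This closure contains every attribute of T1, so T1 ∩ T2 → T1. The join is lossless.

Yes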